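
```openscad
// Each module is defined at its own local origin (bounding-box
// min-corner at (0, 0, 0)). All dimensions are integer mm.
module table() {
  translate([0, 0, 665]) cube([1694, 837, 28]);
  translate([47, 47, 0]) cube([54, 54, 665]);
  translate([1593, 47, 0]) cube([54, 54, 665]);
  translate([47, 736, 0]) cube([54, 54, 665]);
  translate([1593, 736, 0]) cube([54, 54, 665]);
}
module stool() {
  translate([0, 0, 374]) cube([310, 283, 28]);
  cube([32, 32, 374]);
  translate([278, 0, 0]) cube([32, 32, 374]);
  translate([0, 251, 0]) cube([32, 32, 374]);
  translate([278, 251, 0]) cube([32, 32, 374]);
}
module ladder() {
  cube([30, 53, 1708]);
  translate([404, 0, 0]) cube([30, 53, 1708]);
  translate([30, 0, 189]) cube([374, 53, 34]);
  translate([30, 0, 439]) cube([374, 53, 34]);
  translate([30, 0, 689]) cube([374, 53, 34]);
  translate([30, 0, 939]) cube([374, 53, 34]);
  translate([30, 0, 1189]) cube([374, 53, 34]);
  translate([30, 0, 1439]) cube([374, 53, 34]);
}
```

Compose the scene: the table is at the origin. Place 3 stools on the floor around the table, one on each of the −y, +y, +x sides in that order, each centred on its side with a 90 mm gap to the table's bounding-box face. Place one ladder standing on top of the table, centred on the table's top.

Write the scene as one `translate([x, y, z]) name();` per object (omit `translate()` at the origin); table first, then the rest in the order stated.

table();
translate([692, -373, 0]) stool();
translate([692, 927, 0]) stool();
translate([1784, 277, 0]) stool();
translate([630, 392, 693]) ladder();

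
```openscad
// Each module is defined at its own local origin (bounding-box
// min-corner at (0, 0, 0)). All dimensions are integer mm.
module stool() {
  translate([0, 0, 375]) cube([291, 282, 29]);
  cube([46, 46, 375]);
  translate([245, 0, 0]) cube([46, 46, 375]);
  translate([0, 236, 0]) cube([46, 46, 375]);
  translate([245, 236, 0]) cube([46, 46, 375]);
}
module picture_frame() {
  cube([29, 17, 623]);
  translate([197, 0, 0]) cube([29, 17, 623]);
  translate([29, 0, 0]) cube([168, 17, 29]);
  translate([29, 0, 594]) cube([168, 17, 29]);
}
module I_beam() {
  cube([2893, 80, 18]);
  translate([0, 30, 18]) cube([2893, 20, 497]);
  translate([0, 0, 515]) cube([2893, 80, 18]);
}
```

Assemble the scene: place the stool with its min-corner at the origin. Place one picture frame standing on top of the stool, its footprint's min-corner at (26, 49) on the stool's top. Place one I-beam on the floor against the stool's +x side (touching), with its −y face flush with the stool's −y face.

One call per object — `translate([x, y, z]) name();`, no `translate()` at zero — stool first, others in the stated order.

stool();
translate([26, 49, 404]) picture_frame();
translate([291, 0, 0]) I_beam();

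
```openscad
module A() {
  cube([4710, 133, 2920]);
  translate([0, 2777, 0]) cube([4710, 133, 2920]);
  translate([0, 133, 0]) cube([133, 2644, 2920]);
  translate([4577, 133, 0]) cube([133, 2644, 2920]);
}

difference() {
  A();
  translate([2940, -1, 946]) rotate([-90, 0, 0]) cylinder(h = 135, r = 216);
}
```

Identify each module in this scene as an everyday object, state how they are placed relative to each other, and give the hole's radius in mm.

The subtracted cylinder has r = 216 mm.

A is a house frame. The house frame has a circular hole through its front wall. The hole's radius is 216 mm.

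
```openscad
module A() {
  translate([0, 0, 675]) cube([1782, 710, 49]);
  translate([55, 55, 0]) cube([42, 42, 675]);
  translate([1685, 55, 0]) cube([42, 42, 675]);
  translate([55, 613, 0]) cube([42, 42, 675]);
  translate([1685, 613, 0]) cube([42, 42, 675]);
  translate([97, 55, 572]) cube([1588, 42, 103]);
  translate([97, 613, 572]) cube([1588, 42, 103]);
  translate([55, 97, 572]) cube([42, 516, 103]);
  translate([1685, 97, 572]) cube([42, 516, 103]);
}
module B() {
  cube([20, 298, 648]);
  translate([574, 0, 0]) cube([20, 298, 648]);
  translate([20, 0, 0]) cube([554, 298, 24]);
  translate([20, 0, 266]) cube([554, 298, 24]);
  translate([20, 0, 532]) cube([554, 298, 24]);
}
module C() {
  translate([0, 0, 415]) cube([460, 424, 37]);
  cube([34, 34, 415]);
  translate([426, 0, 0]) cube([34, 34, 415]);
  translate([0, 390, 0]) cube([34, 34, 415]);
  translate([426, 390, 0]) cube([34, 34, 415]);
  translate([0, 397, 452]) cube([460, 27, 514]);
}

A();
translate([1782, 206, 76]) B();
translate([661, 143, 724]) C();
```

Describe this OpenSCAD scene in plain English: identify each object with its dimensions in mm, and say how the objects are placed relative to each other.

A is a rectangular dining table. The top is 1782×710×49 mm with its upper surface at z = 724 mm. It stands on four 42×42 mm square legs, each inset 55 mm from the nearest pair of top edges, running from the floor to the underside of the top. Four apron rails, 42 mm thick and 103 mm tall, run between adjacent legs with their top edges flush with the underside of the top and their outer faces flush with the legs' outer faces.

B is an open bookshelf. Two side panels, each 20 mm thick, 298 mm deep and 648 mm tall, stand 594 mm apart (outside-to-outside). Between them sit 3 shelves, each 24 mm thick and 298 mm deep, spanning the full gap between the sides. The bottom shelf rests on the floor (its underside at z = 0) and the clear gap between one shelf's top and the next shelf's underside is 242 mm.

C is a chair. The seat is a 460×424×37 mm slab with its top at z = 452 mm, on four 34×34 mm corner legs (flush with the seat edges, standing on z = 0). A flat backrest 27 mm thick, 514 mm tall, spans the full seat width and rises from the seat top along its +y edge, rear face flush with the rear of the seat.

The bookshelf is beside the table with their tops flush at z = 724. The chair is on top of the table, centred.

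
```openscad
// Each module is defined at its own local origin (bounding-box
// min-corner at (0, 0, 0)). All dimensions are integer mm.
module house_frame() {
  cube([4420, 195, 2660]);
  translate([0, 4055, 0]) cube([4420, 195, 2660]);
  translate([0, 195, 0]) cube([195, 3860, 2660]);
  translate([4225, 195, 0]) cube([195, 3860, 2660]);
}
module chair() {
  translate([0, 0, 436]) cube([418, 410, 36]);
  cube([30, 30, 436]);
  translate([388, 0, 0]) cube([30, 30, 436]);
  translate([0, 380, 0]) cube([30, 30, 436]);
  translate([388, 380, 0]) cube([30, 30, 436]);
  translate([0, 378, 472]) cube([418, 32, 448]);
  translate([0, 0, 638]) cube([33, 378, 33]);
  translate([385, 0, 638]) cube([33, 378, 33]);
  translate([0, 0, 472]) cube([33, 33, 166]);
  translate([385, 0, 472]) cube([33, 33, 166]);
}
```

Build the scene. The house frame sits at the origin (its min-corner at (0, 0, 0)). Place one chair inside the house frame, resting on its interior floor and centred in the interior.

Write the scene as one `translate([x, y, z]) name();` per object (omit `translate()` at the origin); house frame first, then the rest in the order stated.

house_frame();
translate([2001, 1920, 0]) chair();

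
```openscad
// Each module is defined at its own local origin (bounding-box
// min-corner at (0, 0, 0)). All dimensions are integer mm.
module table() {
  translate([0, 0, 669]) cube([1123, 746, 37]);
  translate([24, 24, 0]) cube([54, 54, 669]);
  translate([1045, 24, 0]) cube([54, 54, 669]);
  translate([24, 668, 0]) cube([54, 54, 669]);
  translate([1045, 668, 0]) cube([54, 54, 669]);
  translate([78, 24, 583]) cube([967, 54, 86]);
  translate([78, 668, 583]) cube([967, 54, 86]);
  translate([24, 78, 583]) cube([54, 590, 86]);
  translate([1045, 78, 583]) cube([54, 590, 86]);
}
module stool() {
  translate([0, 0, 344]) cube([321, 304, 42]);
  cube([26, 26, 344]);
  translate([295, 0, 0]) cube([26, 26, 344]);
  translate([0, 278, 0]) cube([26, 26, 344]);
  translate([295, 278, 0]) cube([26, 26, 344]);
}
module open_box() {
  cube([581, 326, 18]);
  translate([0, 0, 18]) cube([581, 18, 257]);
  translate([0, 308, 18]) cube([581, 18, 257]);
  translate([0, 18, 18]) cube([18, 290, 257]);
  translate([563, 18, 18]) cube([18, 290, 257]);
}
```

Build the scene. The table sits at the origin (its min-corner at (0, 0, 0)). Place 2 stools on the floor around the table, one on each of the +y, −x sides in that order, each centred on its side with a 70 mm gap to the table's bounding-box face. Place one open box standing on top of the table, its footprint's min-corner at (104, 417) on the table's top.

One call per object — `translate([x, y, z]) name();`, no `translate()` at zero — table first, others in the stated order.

table();
translate([401, 816, 0]) stool();
translate([-391, 221, 0]) stool();
translate([104, 417, 706]) open_box();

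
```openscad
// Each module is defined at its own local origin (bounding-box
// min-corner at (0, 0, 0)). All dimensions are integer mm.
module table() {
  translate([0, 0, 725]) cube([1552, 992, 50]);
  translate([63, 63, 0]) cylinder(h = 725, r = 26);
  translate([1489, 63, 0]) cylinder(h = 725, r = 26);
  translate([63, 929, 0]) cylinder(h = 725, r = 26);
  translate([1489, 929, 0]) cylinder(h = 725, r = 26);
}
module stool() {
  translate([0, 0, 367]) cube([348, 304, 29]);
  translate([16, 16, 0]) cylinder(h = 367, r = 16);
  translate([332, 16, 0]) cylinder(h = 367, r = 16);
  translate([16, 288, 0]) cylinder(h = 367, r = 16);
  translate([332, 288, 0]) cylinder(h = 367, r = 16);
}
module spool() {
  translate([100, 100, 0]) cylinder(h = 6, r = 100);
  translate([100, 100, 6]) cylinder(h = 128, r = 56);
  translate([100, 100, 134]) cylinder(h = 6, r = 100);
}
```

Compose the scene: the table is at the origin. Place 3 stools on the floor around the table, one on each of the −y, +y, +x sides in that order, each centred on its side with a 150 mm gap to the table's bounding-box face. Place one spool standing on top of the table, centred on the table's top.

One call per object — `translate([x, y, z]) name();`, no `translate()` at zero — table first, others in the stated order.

table();
translate([602, -454, 0]) stool();
translate([602, 1142, 0]) stool();
translate([1702, 344, 0]) stool();
translate([676, 396, 775]) spool();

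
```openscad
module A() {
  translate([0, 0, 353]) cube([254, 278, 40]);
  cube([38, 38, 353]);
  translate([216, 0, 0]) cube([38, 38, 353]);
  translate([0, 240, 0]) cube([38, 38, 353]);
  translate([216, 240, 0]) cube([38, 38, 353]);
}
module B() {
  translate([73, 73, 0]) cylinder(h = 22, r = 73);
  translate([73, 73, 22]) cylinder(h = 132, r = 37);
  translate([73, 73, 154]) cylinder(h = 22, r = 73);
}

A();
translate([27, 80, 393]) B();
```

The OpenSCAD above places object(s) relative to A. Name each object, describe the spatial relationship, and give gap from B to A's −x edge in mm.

The spool's min-x is at 27; the stool's min-x is 0; gap = 27 mm.

A is a stool. B is a spool. The spool is on top of the stool. The gap from the spool to the stool's −x edge is 27 mm.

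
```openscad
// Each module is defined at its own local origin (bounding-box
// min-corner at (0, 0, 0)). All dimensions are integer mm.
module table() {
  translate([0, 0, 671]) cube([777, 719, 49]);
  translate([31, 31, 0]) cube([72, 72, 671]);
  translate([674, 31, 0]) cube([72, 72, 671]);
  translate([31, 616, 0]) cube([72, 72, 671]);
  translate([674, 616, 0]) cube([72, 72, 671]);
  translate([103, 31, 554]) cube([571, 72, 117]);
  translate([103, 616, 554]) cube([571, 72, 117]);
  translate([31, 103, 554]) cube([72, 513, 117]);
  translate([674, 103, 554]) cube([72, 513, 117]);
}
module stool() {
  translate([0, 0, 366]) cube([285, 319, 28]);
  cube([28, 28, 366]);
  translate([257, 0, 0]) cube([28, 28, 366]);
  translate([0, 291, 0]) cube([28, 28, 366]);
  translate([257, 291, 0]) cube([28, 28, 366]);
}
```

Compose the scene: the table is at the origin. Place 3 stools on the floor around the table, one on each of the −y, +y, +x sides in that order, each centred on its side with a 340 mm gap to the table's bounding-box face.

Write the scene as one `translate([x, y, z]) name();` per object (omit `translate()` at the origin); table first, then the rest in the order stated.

table();
translate([246, -659, 0]) stool();
translate([246, 1059, 0]) stool();
translate([1117, 200, 0]) stool();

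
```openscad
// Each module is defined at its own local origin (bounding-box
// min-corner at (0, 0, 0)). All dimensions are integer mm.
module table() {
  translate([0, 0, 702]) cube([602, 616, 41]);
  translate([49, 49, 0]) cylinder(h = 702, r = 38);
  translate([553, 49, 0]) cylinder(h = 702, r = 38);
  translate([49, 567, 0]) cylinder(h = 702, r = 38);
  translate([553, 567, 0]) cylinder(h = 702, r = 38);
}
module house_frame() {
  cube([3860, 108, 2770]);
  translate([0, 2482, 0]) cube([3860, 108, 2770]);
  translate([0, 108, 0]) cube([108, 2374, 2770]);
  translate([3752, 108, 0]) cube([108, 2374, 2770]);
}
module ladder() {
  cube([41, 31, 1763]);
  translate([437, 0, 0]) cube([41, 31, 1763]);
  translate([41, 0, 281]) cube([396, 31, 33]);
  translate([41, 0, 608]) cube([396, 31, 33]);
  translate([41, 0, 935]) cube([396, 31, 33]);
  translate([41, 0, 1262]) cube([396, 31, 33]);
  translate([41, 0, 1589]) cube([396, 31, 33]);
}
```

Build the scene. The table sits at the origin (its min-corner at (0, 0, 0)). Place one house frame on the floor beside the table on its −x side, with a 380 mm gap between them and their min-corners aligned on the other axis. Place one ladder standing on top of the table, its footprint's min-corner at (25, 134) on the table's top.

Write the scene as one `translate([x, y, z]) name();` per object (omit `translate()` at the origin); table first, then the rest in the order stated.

table();
translate([-4240, 0, 0]) house_frame();
translate([25, 134, 743]) ladder();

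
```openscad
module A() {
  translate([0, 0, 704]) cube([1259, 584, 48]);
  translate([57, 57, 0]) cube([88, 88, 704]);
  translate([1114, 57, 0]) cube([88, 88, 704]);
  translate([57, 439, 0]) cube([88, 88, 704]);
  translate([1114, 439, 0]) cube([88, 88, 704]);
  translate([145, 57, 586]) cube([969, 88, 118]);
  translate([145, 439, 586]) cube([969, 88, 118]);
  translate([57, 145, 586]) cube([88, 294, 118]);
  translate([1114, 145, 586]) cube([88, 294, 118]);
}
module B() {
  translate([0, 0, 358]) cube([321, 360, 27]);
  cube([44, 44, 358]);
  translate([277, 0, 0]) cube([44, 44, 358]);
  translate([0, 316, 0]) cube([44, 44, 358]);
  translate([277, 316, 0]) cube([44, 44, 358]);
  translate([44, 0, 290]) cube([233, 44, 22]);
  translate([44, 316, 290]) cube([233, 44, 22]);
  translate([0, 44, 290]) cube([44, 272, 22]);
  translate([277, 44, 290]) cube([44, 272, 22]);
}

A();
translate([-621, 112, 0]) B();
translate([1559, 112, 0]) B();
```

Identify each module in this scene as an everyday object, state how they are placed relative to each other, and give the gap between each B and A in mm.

Each stool's nearest face is 300 mm from the table's bounding box.

A is a table. B is a stool. Two stools sit around the table at the −x, +x sides. The gap between each stool and the table is 300 mm.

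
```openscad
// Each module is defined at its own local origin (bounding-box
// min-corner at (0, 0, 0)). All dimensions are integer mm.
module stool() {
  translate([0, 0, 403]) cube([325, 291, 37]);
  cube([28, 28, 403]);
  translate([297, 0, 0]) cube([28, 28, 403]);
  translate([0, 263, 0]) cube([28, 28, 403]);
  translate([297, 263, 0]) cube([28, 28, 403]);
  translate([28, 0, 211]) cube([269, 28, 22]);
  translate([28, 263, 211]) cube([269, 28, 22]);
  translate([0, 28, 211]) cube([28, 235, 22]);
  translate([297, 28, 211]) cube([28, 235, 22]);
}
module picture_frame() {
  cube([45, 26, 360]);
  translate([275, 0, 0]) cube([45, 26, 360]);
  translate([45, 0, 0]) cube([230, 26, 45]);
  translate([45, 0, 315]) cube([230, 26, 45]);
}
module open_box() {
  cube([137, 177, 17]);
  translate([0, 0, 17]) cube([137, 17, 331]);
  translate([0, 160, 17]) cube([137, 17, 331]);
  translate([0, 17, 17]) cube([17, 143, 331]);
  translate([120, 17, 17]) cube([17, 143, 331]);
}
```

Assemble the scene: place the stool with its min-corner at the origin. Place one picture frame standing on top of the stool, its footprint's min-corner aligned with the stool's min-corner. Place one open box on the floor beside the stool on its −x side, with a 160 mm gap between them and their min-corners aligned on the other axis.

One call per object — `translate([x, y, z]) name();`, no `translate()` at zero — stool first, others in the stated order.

stool();
translate([0, 0, 440]) picture_frame();
translate([-297, 0, 0]) open_box();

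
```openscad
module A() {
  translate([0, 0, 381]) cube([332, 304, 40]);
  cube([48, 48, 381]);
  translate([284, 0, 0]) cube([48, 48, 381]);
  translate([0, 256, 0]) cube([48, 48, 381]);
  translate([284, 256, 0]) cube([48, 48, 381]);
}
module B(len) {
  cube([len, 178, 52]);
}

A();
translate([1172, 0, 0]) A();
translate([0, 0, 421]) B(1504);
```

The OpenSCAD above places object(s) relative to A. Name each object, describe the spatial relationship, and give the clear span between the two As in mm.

Second stool starts at x = 1172; first ends at x = 332; clear span = 1172 − 332 = 840 mm.

A is a stool. B is a beam. A beam spans the tops of two stools. The clear span between the two stools is 840 mm.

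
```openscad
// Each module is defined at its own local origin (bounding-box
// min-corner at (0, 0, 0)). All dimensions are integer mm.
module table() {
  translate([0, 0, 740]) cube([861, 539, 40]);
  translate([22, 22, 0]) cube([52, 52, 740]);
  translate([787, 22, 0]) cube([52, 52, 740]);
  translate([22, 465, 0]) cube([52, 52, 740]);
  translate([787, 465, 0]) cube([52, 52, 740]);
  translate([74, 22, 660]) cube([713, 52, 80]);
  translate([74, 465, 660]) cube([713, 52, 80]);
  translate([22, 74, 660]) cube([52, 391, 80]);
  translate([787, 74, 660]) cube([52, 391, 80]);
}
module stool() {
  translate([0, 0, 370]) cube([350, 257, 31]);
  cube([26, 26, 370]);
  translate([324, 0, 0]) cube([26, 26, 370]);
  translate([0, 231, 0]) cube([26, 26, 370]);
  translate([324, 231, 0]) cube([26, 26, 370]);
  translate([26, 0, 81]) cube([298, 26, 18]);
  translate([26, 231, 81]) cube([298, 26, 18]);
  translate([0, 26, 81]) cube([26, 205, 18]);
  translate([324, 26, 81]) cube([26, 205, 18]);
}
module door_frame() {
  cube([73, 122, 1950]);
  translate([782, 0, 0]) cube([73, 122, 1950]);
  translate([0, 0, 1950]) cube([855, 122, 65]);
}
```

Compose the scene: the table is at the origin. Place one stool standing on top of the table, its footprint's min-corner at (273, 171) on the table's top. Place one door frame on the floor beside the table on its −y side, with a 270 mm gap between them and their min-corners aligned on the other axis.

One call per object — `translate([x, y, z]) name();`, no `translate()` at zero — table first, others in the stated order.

table();
translate([273, 171, 780]) stool();
translate([0, -392, 0]) door_frame();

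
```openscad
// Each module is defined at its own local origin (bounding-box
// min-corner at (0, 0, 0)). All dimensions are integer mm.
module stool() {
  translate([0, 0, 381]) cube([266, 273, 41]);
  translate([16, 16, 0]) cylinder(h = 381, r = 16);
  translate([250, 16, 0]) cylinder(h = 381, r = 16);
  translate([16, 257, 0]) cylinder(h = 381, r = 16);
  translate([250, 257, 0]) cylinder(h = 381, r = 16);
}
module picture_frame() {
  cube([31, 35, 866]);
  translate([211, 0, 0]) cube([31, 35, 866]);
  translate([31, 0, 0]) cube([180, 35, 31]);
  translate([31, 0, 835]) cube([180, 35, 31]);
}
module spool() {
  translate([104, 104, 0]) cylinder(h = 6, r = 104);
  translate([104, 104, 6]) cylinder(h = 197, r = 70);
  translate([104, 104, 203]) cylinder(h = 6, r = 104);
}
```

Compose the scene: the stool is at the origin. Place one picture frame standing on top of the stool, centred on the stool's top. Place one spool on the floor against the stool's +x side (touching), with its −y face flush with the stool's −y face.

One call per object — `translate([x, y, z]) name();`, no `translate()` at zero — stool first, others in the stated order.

stool();
translate([12, 119, 422]) picture_frame();
translate([266, 0, 0]) spool();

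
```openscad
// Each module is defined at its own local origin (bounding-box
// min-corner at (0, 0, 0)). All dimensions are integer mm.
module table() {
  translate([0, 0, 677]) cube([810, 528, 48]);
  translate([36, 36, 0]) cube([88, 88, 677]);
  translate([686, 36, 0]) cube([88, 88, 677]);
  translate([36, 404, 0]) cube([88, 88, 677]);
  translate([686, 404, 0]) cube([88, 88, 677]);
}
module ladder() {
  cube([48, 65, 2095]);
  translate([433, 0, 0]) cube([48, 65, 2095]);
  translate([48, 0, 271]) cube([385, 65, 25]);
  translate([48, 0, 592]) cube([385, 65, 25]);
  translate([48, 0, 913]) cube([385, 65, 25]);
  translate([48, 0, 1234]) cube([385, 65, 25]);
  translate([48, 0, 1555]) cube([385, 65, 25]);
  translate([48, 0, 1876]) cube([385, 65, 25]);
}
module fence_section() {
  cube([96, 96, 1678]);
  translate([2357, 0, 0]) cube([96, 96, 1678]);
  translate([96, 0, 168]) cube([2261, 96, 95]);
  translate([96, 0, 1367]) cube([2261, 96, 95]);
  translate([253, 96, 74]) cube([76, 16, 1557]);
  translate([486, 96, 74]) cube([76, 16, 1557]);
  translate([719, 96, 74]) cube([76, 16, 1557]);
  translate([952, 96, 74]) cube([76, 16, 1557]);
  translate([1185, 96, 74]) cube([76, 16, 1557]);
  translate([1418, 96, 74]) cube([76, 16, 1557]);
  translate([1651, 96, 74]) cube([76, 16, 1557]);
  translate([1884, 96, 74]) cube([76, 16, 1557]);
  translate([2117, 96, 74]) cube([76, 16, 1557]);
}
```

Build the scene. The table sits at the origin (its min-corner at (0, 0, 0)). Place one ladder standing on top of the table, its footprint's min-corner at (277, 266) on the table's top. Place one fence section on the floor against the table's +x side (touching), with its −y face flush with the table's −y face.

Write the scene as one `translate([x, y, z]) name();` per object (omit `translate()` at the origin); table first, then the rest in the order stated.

table();
translate([277, 266, 725]) ladder();
translate([810, 0, 0]) fence_section();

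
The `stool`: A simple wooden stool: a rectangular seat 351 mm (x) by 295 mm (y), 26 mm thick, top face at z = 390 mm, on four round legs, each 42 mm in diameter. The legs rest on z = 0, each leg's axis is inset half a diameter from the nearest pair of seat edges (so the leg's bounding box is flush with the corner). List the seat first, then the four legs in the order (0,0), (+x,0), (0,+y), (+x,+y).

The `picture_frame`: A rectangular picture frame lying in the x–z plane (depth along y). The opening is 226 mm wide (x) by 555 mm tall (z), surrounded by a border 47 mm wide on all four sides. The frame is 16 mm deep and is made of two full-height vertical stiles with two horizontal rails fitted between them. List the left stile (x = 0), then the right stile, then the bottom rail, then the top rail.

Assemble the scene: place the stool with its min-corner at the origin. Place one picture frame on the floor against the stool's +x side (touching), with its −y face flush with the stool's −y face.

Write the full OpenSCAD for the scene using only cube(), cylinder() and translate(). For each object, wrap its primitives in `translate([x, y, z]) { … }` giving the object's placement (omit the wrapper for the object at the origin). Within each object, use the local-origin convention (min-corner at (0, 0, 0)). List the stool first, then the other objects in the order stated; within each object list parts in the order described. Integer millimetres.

translate([0, 0, 364]) cube([351, 295, 26]);
translate([21, 21, 0]) cylinder(h = 364, r = 21);
translate([330, 21, 0]) cylinder(h = 364, r = 21);
translate([21, 274, 0]) cylinder(h = 364, r = 21);
translate([330, 274, 0]) cylinder(h = 364, r = 21);
translate([351, 0, 0]) {
  cube([47, 16, 649]);
  translate([273, 0, 0]) cube([47, 16, 649]);
  translate([47, 0, 0]) cube([226, 16, 47]);
  translate([47, 0, 602]) cube([226, 16, 47]);
}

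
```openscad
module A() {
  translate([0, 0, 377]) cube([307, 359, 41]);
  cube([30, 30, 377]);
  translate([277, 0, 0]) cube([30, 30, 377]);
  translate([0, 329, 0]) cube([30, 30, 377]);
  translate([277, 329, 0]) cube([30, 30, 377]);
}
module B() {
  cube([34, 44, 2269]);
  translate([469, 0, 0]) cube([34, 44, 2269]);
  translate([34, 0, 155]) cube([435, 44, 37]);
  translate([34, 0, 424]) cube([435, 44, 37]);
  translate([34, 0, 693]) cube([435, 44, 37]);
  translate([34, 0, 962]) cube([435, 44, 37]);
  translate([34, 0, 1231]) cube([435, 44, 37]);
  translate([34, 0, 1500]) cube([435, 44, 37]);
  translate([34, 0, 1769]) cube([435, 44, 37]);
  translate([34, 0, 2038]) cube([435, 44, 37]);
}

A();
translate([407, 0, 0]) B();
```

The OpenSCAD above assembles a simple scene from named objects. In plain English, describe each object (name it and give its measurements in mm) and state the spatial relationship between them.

A is a four-legged stool. The seat is a 307×359×41 mm slab whose top surface is at z = 418 mm; four square legs, each 30×30 mm in cross-section, run from the floor (z = 0) to the underside of the seat, each flush with a corner of the seat.

B is a straight ladder. Two 34×44 mm vertical rails, 2269 mm tall, stand 503 mm apart (outside-to-outside) with their front faces coplanar on the −y side. 8 rungs, each 44 mm deep and 37 mm tall, span between the inner faces of the rails, front faces flush with the rails. The lowest rung's underside is at z = 155 mm and rungs are spaced 269 mm apart (underside to underside).

The ladder is on the floor beside the stool on its +x side.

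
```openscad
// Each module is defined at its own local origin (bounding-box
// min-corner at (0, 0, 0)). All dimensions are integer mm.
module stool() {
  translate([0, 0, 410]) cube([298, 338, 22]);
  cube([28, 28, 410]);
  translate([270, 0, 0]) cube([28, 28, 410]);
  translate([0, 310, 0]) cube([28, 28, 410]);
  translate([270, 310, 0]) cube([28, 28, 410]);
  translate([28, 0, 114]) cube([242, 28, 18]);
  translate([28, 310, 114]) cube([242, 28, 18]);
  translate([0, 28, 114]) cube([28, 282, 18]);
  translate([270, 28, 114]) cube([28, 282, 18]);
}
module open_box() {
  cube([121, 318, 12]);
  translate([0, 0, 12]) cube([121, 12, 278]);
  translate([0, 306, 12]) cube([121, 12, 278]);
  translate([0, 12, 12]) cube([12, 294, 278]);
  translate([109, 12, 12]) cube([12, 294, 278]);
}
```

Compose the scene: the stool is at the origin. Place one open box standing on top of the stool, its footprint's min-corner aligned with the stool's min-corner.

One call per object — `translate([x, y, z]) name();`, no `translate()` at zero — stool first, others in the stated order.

stool();
translate([0, 0, 432]) open_box();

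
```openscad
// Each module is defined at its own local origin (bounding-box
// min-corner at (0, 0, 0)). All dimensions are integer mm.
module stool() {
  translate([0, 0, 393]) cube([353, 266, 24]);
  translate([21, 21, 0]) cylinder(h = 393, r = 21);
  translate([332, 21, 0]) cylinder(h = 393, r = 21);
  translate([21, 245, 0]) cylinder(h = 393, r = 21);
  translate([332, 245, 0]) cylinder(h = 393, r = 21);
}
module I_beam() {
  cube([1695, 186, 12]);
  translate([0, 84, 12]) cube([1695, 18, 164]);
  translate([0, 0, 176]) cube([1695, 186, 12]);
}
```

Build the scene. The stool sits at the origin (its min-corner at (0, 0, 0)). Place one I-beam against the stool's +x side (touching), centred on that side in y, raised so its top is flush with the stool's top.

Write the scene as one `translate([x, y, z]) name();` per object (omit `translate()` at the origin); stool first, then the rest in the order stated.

stool();
translate([353, 40, 229]) I_beam();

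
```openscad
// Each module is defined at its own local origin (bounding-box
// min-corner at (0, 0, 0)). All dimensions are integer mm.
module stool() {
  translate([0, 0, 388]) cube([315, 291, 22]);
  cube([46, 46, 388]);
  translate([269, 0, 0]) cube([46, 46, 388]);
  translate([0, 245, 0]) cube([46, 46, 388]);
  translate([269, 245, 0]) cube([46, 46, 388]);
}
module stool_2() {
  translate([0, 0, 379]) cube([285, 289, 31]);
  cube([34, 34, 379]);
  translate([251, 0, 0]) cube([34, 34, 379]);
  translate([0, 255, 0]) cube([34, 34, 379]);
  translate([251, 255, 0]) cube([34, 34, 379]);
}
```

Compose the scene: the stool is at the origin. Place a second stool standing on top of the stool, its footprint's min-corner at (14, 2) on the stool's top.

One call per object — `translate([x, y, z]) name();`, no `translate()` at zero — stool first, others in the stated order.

stool();
translate([14, 2, 410]) stool_2();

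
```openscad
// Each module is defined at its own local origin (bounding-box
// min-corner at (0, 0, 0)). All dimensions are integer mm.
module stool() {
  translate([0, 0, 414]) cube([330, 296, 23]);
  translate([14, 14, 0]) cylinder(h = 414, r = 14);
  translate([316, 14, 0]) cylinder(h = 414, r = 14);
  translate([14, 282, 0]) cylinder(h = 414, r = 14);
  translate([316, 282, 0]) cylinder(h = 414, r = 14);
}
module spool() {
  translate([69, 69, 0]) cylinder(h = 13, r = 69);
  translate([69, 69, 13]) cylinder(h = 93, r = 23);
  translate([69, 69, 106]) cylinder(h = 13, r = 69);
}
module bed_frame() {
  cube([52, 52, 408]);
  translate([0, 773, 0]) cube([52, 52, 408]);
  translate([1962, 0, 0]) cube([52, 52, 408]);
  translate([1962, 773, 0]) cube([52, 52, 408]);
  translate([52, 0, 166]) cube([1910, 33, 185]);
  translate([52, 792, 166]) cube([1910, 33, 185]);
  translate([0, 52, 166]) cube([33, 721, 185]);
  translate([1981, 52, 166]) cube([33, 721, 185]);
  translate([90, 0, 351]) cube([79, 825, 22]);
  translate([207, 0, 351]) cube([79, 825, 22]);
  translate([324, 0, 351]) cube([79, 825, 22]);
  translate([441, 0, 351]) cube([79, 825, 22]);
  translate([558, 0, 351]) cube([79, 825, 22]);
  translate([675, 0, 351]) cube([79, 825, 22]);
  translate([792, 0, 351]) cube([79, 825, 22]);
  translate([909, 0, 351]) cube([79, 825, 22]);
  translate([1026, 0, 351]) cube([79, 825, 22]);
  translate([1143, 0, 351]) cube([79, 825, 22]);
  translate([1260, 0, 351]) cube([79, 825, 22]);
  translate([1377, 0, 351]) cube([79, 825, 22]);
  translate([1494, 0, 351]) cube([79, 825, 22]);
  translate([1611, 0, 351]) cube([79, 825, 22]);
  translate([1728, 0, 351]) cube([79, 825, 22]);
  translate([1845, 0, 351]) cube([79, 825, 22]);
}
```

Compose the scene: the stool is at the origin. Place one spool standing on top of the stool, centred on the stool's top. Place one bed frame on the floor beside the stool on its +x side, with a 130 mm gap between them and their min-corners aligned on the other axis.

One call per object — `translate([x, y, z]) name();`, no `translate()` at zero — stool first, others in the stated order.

stool();
translate([96, 79, 437]) spool();
translate([460, 0, 0]) bed_frame();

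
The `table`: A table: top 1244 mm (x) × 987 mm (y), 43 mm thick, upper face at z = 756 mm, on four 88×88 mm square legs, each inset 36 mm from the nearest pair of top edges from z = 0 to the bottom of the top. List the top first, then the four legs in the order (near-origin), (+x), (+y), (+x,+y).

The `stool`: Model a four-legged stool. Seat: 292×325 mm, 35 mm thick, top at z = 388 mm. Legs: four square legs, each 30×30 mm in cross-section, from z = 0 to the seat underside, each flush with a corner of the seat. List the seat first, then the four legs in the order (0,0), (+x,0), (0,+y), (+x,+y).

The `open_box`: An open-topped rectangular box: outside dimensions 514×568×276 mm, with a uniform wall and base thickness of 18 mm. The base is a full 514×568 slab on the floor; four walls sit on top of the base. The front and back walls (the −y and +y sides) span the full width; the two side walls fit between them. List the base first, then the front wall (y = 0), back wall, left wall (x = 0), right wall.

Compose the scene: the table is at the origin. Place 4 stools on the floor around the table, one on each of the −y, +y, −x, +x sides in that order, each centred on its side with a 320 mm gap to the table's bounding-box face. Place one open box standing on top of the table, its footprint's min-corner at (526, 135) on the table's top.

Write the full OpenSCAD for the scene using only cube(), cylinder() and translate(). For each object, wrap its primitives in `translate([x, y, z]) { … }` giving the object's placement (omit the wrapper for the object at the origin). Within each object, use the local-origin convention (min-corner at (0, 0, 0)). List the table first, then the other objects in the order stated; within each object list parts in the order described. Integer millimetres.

translate([0, 0, 713]) cube([1244, 987, 43]);
translate([36, 36, 0]) cube([88, 88, 713]);
translate([1120, 36, 0]) cube([88, 88, 713]);
translate([36, 863, 0]) cube([88, 88, 713]);
translate([1120, 863, 0]) cube([88, 88, 713]);
translate([476, -645, 0]) {
  translate([0, 0, 353]) cube([292, 325, 35]);
  cube([30, 30, 353]);
  translate([262, 0, 0]) cube([30, 30, 353]);
  translate([0, 295, 0]) cube([30, 30, 353]);
  translate([262, 295, 0]) cube([30, 30, 353]);
}
translate([476, 1307, 0]) {
  translate([0, 0, 353]) cube([292, 325, 35]);
  cube([30, 30, 353]);
  translate([262, 0, 0]) cube([30, 30, 353]);
  translate([0, 295, 0]) cube([30, 30, 353]);
  translate([262, 295, 0]) cube([30, 30, 353]);
}
translate([-612, 331, 0]) {
  translate([0, 0, 353]) cube([292, 325, 35]);
  cube([30, 30, 353]);
  translate([262, 0, 0]) cube([30, 30, 353]);
  translate([0, 295, 0]) cube([30, 30, 353]);
  translate([262, 295, 0]) cube([30, 30, 353]);
}
translate([1564, 331, 0]) {
  translate([0, 0, 353]) cube([292, 325, 35]);
  cube([30, 30, 353]);
  translate([262, 0, 0]) cube([30, 30, 353]);
  translate([0, 295, 0]) cube([30, 30, 353]);
  translate([262, 295, 0]) cube([30, 30, 353]);
}
translate([526, 135, 756]) {
  cube([514, 568, 18]);
  translate([0, 0, 18]) cube([514, 18, 258]);
  translate([0, 550, 18]) cube([514, 18, 258]);
  translate([0, 18, 18]) cube([18, 532, 258]);
  translate([496, 18, 18]) cube([18, 532, 258]);
}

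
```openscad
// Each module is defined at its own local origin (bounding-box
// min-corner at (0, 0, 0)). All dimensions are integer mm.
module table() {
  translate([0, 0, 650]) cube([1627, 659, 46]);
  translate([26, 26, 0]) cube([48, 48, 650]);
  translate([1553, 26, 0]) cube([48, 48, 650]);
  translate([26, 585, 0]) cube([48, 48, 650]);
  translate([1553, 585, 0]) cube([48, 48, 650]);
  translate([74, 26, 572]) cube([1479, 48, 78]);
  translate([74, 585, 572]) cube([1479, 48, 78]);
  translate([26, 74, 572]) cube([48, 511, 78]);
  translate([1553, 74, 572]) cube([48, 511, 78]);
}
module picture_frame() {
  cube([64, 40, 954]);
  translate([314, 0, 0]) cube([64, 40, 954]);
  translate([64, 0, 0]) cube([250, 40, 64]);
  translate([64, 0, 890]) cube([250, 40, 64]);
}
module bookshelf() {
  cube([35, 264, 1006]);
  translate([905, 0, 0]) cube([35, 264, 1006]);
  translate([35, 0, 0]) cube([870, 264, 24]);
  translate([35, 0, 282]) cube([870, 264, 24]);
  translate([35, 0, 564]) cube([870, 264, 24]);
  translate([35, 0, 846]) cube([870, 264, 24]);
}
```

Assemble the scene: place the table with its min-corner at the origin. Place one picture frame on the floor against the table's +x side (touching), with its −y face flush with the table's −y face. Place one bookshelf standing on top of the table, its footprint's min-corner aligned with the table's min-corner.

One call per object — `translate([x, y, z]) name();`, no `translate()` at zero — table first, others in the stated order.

table();
translate([1627, 0, 0]) picture_frame();
translate([0, 0, 696]) bookshelf();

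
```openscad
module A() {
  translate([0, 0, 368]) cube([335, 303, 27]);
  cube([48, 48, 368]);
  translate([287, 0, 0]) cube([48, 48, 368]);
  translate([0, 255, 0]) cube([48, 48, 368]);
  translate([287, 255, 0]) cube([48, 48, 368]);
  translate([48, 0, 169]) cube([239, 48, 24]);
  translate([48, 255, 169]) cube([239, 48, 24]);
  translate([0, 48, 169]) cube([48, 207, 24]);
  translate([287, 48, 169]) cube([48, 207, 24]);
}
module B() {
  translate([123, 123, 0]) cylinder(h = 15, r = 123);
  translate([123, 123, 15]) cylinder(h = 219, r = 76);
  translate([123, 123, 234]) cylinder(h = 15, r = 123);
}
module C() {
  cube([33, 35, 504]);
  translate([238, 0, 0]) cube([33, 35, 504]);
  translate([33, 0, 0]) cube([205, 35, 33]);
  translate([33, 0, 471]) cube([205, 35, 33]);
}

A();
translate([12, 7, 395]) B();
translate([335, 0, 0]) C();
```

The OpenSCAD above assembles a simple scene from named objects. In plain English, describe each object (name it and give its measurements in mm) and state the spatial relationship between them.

A is a simple wooden stool: a rectangular seat 335 mm (x) by 303 mm (y), 27 mm thick, top face at z = 395 mm, on four square legs, each 48×48 mm in cross-section. The legs rest on z = 0, each flush with a corner of the seat. Four stretchers, 48 mm wide and 24 mm tall, connect adjacent legs with their undersides at z = 169 mm, each running between the inner faces of the legs it joins and aligned with the legs' outer faces on the other axis.

B is a spool: two coaxial disc flanges of radius 123 mm and thickness 15 mm, joined by a core cylinder of radius 76 mm and height 219 mm. The lower flange rests on z = 0 and the three cylinders share a vertical axis.

C is a rectangular picture frame lying in the x–z plane (depth along y). The opening is 205 mm wide (x) by 438 mm tall (z), surrounded by a border 33 mm wide on all four sides. The frame is 35 mm deep and is made of two full-height vertical stiles with two horizontal rails fitted between them.

The spool is on top of the stool. The picture frame is against the stool's +x side, with their −y faces flush.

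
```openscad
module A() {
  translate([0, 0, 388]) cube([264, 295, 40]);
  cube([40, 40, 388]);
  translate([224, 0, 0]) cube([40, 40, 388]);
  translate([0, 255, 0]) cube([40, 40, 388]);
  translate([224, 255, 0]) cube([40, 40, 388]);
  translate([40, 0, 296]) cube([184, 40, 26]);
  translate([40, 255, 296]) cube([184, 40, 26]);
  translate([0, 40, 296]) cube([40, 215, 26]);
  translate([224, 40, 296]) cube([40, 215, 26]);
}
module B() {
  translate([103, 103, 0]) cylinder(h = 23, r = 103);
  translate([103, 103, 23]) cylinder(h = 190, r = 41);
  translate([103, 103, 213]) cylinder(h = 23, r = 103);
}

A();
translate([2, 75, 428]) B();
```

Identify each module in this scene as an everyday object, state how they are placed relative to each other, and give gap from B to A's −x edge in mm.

The spool's min-x is at 2; the stool's min-x is 0; gap = 2 mm.

A is a stool. B is a spool. The spool is on top of the stool. The gap from the spool to the stool's −x edge is 2 mm.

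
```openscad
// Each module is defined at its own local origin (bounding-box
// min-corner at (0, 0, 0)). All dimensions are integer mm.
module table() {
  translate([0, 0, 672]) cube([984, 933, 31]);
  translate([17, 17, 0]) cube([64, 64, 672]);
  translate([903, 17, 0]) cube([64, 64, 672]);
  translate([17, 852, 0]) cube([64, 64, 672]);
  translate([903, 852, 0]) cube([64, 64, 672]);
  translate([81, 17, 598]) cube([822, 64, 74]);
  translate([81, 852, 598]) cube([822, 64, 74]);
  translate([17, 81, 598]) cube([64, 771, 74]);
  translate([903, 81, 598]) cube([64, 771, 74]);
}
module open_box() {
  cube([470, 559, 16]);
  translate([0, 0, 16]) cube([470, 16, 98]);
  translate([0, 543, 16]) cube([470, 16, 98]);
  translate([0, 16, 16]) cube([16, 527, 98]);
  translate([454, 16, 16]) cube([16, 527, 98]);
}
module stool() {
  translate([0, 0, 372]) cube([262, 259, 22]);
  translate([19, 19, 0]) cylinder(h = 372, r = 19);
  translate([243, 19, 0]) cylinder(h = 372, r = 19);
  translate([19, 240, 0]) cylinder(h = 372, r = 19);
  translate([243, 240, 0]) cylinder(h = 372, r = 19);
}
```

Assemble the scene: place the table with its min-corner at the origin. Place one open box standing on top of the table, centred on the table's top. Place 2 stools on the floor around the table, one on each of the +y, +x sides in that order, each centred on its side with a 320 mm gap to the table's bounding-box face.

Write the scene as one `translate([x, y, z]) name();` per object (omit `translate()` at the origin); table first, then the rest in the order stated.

table();
translate([257, 187, 703]) open_box();
translate([361, 1253, 0]) stool();
translate([1304, 337, 0]) stool();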